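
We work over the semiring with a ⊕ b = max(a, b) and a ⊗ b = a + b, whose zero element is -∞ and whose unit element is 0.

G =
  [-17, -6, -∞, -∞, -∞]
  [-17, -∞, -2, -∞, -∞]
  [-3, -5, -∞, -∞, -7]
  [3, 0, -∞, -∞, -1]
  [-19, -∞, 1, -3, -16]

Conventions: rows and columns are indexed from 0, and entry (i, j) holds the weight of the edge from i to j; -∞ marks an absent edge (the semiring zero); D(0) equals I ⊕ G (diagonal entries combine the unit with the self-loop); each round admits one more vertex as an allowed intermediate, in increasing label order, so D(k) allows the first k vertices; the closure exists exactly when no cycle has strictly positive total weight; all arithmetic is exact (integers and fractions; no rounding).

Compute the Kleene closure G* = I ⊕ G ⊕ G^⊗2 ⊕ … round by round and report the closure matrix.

D(0):
  [0, -6, -∞, -∞, -∞]
  [-17, 0, -2, -∞, -∞]
  [-3, -5, 0, -∞, -7]
  [3, 0, -∞, 0, -1]
  [-19, -∞, 1, -3, 0]
D(1):
  [0, -6, -∞, -∞, -∞]
  [-17, 0, -2, -∞, -∞]
  [-3, -5, 0, -∞, -7]
  [3, 0, -∞, 0, -1]
  [-19, -25, 1, -3, 0]
D(2):
  [0, -6, -8, -∞, -∞]
  [-17, 0, -2, -∞, -∞]
  [-3, -5, 0, -∞, -7]
  [3, 0, -2, 0, -1]
  [-19, -25, 1, -3, 0]
D(3):
  [0, -6, -8, -∞, -15]
  [-5, 0, -2, -∞, -9]
  [-3, -5, 0, -∞, -7]
  [3, 0, -2, 0, -1]
  [-2, -4, 1, -3, 0]
D(4):
  [0, -6, -8, -∞, -15]
  [-5, 0, -2, -∞, -9]
  [-3, -5, 0, -∞, -7]
  [3, 0, -2, 0, -1]
  [0, -3, 1, -3, 0]
D(5):
  [0, -6, -8, -18, -15]
  [-5, 0, -2, -12, -9]
  [-3, -5, 0, -10, -7]
  [3, 0, 0, 0, -1]
  [0, -3, 1, -3, 0]
Answer: G* = [[0, -6, -8, -18, -15], [-5, 0, -2, -12, -9], [-3, -5, 0, -10, -7], [3, 0, 0, 0, -1], [0, -3, 1, -3, 0]]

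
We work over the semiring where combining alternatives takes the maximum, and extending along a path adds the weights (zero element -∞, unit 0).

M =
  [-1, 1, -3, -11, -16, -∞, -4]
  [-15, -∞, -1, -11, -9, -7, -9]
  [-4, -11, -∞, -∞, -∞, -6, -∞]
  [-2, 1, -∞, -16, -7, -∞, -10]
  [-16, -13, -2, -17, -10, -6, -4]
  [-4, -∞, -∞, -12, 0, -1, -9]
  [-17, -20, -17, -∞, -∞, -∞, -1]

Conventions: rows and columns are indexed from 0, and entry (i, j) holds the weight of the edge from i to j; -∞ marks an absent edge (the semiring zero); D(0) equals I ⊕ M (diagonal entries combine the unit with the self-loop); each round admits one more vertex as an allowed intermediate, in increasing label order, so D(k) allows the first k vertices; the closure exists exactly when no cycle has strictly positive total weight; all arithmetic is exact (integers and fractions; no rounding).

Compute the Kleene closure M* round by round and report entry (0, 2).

D(0):
  [0, 1, -3, -11, -16, -∞, -4]
  [-15, 0, -1, -11, -9, -7, -9]
  [-4, -11, 0, -∞, -∞, -6, -∞]
  [-2, 1, -∞, 0, -7, -∞, -10]
  [-16, -13, -2, -17, 0, -6, -4]
  [-4, -∞, -∞, -12, 0, 0, -9]
  [-17, -20, -17, -∞, -∞, -∞, 0]
D(1):
  [0, 1, -3, -11, -16, -∞, -4]
  [-15, 0, -1, -11, -9, -7, -9]
  [-4, -3, 0, -15, -20, -6, -8]
  [-2, 1, -5, 0, -7, -∞, -6]
  [-16, -13, -2, -17, 0, -6, -4]
  [-4, -3, -7, -12, 0, 0, -8]
  [-17, -16, -17, -28, -33, -∞, 0]
D(2):
  [0, 1, 0, -10, -8, -6, -4]
  [-15, 0, -1, -11, -9, -7, -9]
  [-4, -3, 0, -14, -12, -6, -8]
  [-2, 1, 0, 0, -7, -6, -6]
  [-16, -13, -2, -17, 0, -6, -4]
  [-4, -3, -4, -12, 0, 0, -8]
  [-17, -16, -17, -27, -25, -23, 0]
D(3):
  [0, 1, 0, -10, -8, -6, -4]
  [-5, 0, -1, -11, -9, -7, -9]
  [-4, -3, 0, -14, -12, -6, -8]
  [-2, 1, 0, 0, -7, -6, -6]
  [-6, -5, -2, -16, 0, -6, -4]
  [-4, -3, -4, -12, 0, 0, -8]
  [-17, -16, -17, -27, -25, -23, 0]
D(4):
  [0, 1, 0, -10, -8, -6, -4]
  [-5, 0, -1, -11, -9, -7, -9]
  [-4, -3, 0, -14, -12, -6, -8]
  [-2, 1, 0, 0, -7, -6, -6]
  [-6, -5, -2, -16, 0, -6, -4]
  [-4, -3, -4, -12, 0, 0, -8]
  [-17, -16, -17, -27, -25, -23, 0]
D(5):
  [0, 1, 0, -10, -8, -6, -4]
  [-5, 0, -1, -11, -9, -7, -9]
  [-4, -3, 0, -14, -12, -6, -8]
  [-2, 1, 0, 0, -7, -6, -6]
  [-6, -5, -2, -16, 0, -6, -4]
  [-4, -3, -2, -12, 0, 0, -4]
  [-17, -16, -17, -27, -25, -23, 0]
D(6):
  [0, 1, 0, -10, -6, -6, -4]
  [-5, 0, -1, -11, -7, -7, -9]
  [-4, -3, 0, -14, -6, -6, -8]
  [-2, 1, 0, 0, -6, -6, -6]
  [-6, -5, -2, -16, 0, -6, -4]
  [-4, -3, -2, -12, 0, 0, -4]
  [-17, -16, -17, -27, -23, -23, 0]
D(7):
  [0, 1, 0, -10, -6, -6, -4]
  [-5, 0, -1, -11, -7, -7, -9]
  [-4, -3, 0, -14, -6, -6, -8]
  [-2, 1, 0, 0, -6, -6, -6]
  [-6, -5, -2, -16, 0, -6, -4]
  [-4, -3, -2, -12, 0, 0, -4]
  [-17, -16, -17, -27, -23, -23, 0]
Answer: M*[0][2] = 0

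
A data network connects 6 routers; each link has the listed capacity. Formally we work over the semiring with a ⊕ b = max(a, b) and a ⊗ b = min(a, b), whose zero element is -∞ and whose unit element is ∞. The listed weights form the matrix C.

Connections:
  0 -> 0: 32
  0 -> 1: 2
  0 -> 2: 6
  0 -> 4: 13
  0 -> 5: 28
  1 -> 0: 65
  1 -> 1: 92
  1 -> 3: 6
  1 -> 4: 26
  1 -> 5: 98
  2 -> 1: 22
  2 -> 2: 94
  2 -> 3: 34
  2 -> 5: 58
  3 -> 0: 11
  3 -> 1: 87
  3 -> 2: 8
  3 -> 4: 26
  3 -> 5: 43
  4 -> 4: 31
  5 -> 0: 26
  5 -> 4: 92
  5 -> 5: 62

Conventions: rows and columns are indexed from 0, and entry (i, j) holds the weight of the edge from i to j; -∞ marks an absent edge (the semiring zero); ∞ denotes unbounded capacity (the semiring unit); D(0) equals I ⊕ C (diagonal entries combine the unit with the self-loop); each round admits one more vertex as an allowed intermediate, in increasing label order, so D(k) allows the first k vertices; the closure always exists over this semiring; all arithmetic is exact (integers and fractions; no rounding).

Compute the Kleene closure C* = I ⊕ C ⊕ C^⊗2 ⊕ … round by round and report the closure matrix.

D(0):
  [∞, 2, 6, -∞, 13, 28]
  [65, ∞, -∞, 6, 26, 98]
  [-∞, 22, ∞, 34, -∞, 58]
  [11, 87, 8, ∞, 26, 43]
  [-∞, -∞, -∞, -∞, ∞, -∞]
  [26, -∞, -∞, -∞, 92, ∞]
D(1):
  [∞, 2, 6, -∞, 13, 28]
  [65, ∞, 6, 6, 26, 98]
  [-∞, 22, ∞, 34, -∞, 58]
  [11, 87, 8, ∞, 26, 43]
  [-∞, -∞, -∞, -∞, ∞, -∞]
  [26, 2, 6, -∞, 92, ∞]
D(2):
  [∞, 2, 6, 2, 13, 28]
  [65, ∞, 6, 6, 26, 98]
  [22, 22, ∞, 34, 22, 58]
  [65, 87, 8, ∞, 26, 87]
  [-∞, -∞, -∞, -∞, ∞, -∞]
  [26, 2, 6, 2, 92, ∞]
D(3):
  [∞, 6, 6, 6, 13, 28]
  [65, ∞, 6, 6, 26, 98]
  [22, 22, ∞, 34, 22, 58]
  [65, 87, 8, ∞, 26, 87]
  [-∞, -∞, -∞, -∞, ∞, -∞]
  [26, 6, 6, 6, 92, ∞]
D(4):
  [∞, 6, 6, 6, 13, 28]
  [65, ∞, 6, 6, 26, 98]
  [34, 34, ∞, 34, 26, 58]
  [65, 87, 8, ∞, 26, 87]
  [-∞, -∞, -∞, -∞, ∞, -∞]
  [26, 6, 6, 6, 92, ∞]
D(5):
  [∞, 6, 6, 6, 13, 28]
  [65, ∞, 6, 6, 26, 98]
  [34, 34, ∞, 34, 26, 58]
  [65, 87, 8, ∞, 26, 87]
  [-∞, -∞, -∞, -∞, ∞, -∞]
  [26, 6, 6, 6, 92, ∞]
D(6):
  [∞, 6, 6, 6, 28, 28]
  [65, ∞, 6, 6, 92, 98]
  [34, 34, ∞, 34, 58, 58]
  [65, 87, 8, ∞, 87, 87]
  [-∞, -∞, -∞, -∞, ∞, -∞]
  [26, 6, 6, 6, 92, ∞]
Answer: C* = [[∞, 6, 6, 6, 28, 28], [65, ∞, 6, 6, 92, 98], [34, 34, ∞, 34, 58, 58], [65, 87, 8, ∞, 87, 87], [-∞, -∞, -∞, -∞, ∞, -∞], [26, 6, 6, 6, 92, ∞]]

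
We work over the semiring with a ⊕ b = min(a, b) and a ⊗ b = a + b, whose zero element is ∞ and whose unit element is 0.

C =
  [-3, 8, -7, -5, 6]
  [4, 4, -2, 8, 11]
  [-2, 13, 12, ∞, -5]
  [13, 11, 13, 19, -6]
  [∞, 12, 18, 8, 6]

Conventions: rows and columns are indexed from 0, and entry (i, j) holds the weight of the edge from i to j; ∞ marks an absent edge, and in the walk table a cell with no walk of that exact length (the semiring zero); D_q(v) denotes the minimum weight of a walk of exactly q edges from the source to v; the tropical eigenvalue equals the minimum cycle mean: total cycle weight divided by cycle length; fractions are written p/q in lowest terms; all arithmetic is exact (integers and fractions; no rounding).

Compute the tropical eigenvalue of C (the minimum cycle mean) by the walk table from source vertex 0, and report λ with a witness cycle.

q=0: [0, ∞, ∞, ∞, ∞]
q=1: [-3, 8, -7, -5, 6]
q=2: [-9, 5, -10, -8, -12]
q=3: [-12, -1, -16, -14, -15]
q=4: [-18, -4, -19, -17, -21]
q=5: [-21, -10, -25, -23, -24]
Optimal cycle mean attained by: cycle 0->2->0, total (-7) + (-2), length 2.
Answer: λ = -9/2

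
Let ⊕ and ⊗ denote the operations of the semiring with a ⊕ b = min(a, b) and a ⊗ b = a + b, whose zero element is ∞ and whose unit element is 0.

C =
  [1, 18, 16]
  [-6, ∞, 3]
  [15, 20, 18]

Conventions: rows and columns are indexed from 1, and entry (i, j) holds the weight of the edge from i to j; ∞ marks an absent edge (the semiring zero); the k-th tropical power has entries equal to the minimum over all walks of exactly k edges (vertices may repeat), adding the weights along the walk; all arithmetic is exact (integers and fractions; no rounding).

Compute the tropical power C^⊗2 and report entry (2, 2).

C^⊗2:
  [2, 19, 17]
  [-5, 12, 10]
  [14, 33, 23]
Key observation: the optimum is the walk 2->1->2, with weight (-6) + 18 = 12.
Optimal value attained by: walk 2->1->2.
Answer: (C^⊗2)[2][2] = 12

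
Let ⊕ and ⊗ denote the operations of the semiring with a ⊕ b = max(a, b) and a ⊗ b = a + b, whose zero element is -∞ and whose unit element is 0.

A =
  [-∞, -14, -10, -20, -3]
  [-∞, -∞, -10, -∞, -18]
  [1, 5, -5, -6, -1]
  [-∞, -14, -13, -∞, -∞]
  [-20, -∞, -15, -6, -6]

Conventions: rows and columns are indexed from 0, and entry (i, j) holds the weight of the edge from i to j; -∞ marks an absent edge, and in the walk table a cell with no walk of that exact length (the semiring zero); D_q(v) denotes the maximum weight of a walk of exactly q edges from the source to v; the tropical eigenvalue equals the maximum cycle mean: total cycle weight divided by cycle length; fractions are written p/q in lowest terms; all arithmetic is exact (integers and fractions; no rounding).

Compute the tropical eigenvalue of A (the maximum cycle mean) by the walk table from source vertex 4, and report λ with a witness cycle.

q=0: [-∞, -∞, -∞, -∞, 0]
q=1: [-20, -∞, -15, -6, -6]
q=2: [-14, -10, -19, -12, -12]
q=3: [-18, -14, -20, -18, -17]
q=4: [-19, -15, -24, -23, -21]
q=5: [-23, -19, -25, -27, -22]
Optimal cycle mean attained by: cycle 1->2->1, total (-10) + 5, length 2.
Answer: λ = -5/2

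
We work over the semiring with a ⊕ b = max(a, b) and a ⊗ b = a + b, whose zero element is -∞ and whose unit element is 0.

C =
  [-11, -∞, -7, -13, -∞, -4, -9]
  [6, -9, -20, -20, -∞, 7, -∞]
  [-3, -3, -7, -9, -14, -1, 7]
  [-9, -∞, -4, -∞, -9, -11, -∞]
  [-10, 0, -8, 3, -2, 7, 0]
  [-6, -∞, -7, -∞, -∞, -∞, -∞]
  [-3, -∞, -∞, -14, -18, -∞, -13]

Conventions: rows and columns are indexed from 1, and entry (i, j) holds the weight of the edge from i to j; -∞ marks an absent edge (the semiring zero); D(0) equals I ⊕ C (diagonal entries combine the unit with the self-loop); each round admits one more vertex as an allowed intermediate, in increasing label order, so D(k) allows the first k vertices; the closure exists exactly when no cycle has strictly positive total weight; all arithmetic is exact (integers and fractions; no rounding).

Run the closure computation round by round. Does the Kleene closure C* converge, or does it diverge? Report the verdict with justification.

D(0):
  [0, -∞, -7, -13, -∞, -4, -9]
  [6, 0, -20, -20, -∞, 7, -∞]
  [-3, -3, 0, -9, -14, -1, 7]
  [-9, -∞, -4, 0, -9, -11, -∞]
  [-10, 0, -8, 3, 0, 7, 0]
  [-6, -∞, -7, -∞, -∞, 0, -∞]
  [-3, -∞, -∞, -14, -18, -∞, 0]
D(1):
  [0, -∞, -7, -13, -∞, -4, -9]
  [6, 0, -1, -7, -∞, 7, -3]
  [-3, -3, 0, -9, -14, -1, 7]
  [-9, -∞, -4, 0, -9, -11, -18]
  [-10, 0, -8, 3, 0, 7, 0]
  [-6, -∞, -7, -19, -∞, 0, -15]
  [-3, -∞, -10, -14, -18, -7, 0]
D(2):
  [0, -∞, -7, -13, -∞, -4, -9]
  [6, 0, -1, -7, -∞, 7, -3]
  [3, -3, 0, -9, -14, 4, 7]
  [-9, -∞, -4, 0, -9, -11, -18]
  [6, 0, -1, 3, 0, 7, 0]
  [-6, -∞, -7, -19, -∞, 0, -15]
  [-3, -∞, -10, -14, -18, -7, 0]
D(3):
  [0, -10, -7, -13, -21, -3, 0]
  [6, 0, -1, -7, -15, 7, 6]
  [3, -3, 0, -9, -14, 4, 7]
  [-1, -7, -4, 0, -9, 0, 3]
  [6, 0, -1, 3, 0, 7, 6]
  [-4, -10, -7, -16, -21, 0, 0]
  [-3, -13, -10, -14, -18, -6, 0]
D(4):
  [0, -10, -7, -13, -21, -3, 0]
  [6, 0, -1, -7, -15, 7, 6]
  [3, -3, 0, -9, -14, 4, 7]
  [-1, -7, -4, 0, -9, 0, 3]
  [6, 0, -1, 3, 0, 7, 6]
  [-4, -10, -7, -16, -21, 0, 0]
  [-3, -13, -10, -14, -18, -6, 0]
D(5):
  [0, -10, -7, -13, -21, -3, 0]
  [6, 0, -1, -7, -15, 7, 6]
  [3, -3, 0, -9, -14, 4, 7]
  [-1, -7, -4, 0, -9, 0, 3]
  [6, 0, -1, 3, 0, 7, 6]
  [-4, -10, -7, -16, -21, 0, 0]
  [-3, -13, -10, -14, -18, -6, 0]
D(6):
  [0, -10, -7, -13, -21, -3, 0]
  [6, 0, 0, -7, -14, 7, 7]
  [3, -3, 0, -9, -14, 4, 7]
  [-1, -7, -4, 0, -9, 0, 3]
  [6, 0, 0, 3, 0, 7, 7]
  [-4, -10, -7, -16, -21, 0, 0]
  [-3, -13, -10, -14, -18, -6, 0]
D(7):
  [0, -10, -7, -13, -18, -3, 0]
  [6, 0, 0, -7, -11, 7, 7]
  [4, -3, 0, -7, -11, 4, 7]
  [0, -7, -4, 0, -9, 0, 3]
  [6, 0, 0, 3, 0, 7, 7]
  [-3, -10, -7, -14, -18, 0, 0]
  [-3, -13, -10, -14, -18, -6, 0]
Key observation: every diagonal entry stays at the unit through all rounds, so no improving cycle exists.
Answer: CONVERGES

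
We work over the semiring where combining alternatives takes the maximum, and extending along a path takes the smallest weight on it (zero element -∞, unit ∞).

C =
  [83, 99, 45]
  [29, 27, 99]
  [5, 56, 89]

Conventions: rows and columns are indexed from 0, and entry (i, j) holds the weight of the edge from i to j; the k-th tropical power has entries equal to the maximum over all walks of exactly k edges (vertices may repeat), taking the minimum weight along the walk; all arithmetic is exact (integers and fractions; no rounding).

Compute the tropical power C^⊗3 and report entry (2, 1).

C^⊗2:
  [83, 83, 99]
  [29, 56, 89]
  [29, 56, 89]
C^⊗3:
  [83, 83, 89]
  [29, 56, 89]
  [29, 56, 89]
Key observation: the optimum is the walk 2->1->2->1, with weight 56 min 99 min 56 = 56.
Optimal value attained by: walk 2->1->2->1.
Answer: (C^⊗3)[2][1] = 56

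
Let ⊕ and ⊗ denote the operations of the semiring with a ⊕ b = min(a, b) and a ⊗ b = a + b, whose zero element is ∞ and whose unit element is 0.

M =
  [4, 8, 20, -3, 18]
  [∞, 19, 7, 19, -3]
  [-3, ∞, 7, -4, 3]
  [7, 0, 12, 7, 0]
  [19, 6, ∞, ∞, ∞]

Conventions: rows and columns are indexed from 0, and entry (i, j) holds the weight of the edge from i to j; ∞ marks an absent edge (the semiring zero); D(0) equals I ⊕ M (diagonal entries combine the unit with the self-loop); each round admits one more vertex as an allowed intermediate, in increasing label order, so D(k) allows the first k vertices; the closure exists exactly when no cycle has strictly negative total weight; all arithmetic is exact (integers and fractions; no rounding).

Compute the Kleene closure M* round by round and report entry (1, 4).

D(0):
  [0, 8, 20, -3, 18]
  [∞, 0, 7, 19, -3]
  [-3, ∞, 0, -4, 3]
  [7, 0, 12, 0, 0]
  [19, 6, ∞, ∞, 0]
D(1):
  [0, 8, 20, -3, 18]
  [∞, 0, 7, 19, -3]
  [-3, 5, 0, -6, 3]
  [7, 0, 12, 0, 0]
  [19, 6, 39, 16, 0]
D(2):
  [0, 8, 15, -3, 5]
  [∞, 0, 7, 19, -3]
  [-3, 5, 0, -6, 2]
  [7, 0, 7, 0, -3]
  [19, 6, 13, 16, 0]
D(3):
  [0, 8, 15, -3, 5]
  [4, 0, 7, 1, -3]
  [-3, 5, 0, -6, 2]
  [4, 0, 7, 0, -3]
  [10, 6, 13, 7, 0]
D(4):
  [0, -3, 4, -3, -6]
  [4, 0, 7, 1, -3]
  [-3, -6, 0, -6, -9]
  [4, 0, 7, 0, -3]
  [10, 6, 13, 7, 0]
D(5):
  [0, -3, 4, -3, -6]
  [4, 0, 7, 1, -3]
  [-3, -6, 0, -6, -9]
  [4, 0, 7, 0, -3]
  [10, 6, 13, 7, 0]
Answer: M*[1][4] = -3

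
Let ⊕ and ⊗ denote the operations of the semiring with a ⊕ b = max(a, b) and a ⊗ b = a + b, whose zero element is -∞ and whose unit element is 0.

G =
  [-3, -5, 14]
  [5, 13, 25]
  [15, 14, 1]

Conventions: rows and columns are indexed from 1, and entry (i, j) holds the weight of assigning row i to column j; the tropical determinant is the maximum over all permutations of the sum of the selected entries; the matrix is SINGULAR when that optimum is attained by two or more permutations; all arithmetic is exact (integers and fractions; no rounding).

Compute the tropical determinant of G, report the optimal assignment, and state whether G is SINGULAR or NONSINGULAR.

σ = (1, 2, 3): (-3) + 13 + 1 = 11
σ = (1, 3, 2): (-3) + 25 + 14 = 36
σ = (2, 1, 3): (-5) + 5 + 1 = 1
σ = (2, 3, 1): (-5) + 25 + 15 = 35
σ = (3, 1, 2): 14 + 5 + 14 = 33
σ = (3, 2, 1): 14 + 13 + 15 = 42
Optimal value attained by: σ = (3, 2, 1).
Answer: det⊕(G) = 42; verdict: NONSINGULAR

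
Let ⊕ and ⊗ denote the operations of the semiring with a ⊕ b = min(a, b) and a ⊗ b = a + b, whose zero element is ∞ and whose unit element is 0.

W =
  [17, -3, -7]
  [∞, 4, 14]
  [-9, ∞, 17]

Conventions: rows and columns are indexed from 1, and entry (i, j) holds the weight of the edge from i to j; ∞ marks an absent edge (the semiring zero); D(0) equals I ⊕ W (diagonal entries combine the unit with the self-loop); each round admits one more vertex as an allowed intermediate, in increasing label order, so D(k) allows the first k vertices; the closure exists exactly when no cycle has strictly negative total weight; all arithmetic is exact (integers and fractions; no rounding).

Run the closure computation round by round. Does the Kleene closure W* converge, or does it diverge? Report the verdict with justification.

D(0):
  [0, -3, -7]
  [∞, 0, 14]
  [-9, ∞, 0]
Detection: at round 1, diagonal entry (3, 3) turns strictly negative.
Key observation: the cycle 3->1->3 has total weight (-9) + (-7), which is strictly negative.
Answer: DIVERGES — negative cycle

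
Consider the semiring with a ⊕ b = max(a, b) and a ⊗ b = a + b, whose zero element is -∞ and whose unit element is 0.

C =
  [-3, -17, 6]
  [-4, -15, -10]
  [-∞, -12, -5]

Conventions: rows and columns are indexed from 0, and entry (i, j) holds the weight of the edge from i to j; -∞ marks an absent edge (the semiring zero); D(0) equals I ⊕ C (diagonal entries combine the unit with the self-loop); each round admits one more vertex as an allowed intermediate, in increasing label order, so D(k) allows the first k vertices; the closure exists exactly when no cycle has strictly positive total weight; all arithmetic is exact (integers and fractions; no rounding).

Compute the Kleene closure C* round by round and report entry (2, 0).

D(0):
  [0, -17, 6]
  [-4, 0, -10]
  [-∞, -12, 0]
D(1):
  [0, -17, 6]
  [-4, 0, 2]
  [-∞, -12, 0]
D(2):
  [0, -17, 6]
  [-4, 0, 2]
  [-16, -12, 0]
D(3):
  [0, -6, 6]
  [-4, 0, 2]
  [-16, -12, 0]
Answer: C*[2][0] = -16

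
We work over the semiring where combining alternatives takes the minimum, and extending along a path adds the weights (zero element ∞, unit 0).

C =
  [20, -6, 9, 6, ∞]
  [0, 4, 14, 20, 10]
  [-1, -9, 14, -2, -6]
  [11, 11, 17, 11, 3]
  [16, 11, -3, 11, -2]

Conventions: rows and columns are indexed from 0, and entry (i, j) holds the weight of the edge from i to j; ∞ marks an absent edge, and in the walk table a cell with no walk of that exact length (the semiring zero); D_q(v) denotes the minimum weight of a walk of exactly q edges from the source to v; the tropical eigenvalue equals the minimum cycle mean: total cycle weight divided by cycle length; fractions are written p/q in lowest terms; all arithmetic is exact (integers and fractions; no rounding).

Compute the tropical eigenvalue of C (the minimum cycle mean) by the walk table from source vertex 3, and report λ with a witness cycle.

q=0: [∞, ∞, ∞, 0, ∞]
q=1: [11, 11, 17, 11, 3]
q=2: [11, 5, 0, 14, 1]
q=3: [-1, -9, -2, -2, -6]
q=4: [-9, -11, -9, -4, -8]
q=5: [-11, -18, -11, -11, -15]
Optimal cycle mean attained by: cycle 2->4->2, total (-6) + (-3), length 2.
Answer: λ = -9/2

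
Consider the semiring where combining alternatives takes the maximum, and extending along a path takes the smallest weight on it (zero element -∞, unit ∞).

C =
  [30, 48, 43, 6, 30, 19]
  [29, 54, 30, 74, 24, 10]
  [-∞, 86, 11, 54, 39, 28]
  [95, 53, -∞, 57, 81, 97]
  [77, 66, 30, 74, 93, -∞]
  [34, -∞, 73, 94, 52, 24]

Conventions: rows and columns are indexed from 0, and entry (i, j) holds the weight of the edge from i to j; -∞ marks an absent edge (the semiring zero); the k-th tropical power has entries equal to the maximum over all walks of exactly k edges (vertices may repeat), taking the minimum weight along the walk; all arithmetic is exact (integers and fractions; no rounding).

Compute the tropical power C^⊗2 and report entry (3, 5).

C^⊗2:
  [30, 48, 30, 48, 39, 28]
  [74, 54, 30, 57, 74, 74]
  [54, 54, 30, 74, 54, 54]
  [77, 66, 73, 94, 81, 57]
  [77, 66, 43, 74, 93, 74]
  [94, 73, 34, 57, 81, 94]
Key observation: the optimum is the walk 3->3->5, with weight 57 min 97 = 57.
Optimal value attained by: walk 3->3->5.
Answer: (C^⊗2)[3][5] = 57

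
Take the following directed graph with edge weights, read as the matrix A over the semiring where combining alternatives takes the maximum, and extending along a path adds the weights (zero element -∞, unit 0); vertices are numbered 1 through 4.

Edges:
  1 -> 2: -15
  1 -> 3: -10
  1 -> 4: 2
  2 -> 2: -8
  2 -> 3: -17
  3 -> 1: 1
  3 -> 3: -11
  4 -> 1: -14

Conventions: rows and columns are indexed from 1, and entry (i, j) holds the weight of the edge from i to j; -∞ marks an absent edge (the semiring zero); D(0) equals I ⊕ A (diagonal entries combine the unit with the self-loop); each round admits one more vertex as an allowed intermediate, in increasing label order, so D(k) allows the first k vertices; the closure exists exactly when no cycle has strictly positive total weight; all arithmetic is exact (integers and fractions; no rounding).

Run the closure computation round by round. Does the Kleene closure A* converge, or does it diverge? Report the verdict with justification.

D(0):
  [0, -15, -10, 2]
  [-∞, 0, -17, -∞]
  [1, -∞, 0, -∞]
  [-14, -∞, -∞, 0]
D(1):
  [0, -15, -10, 2]
  [-∞, 0, -17, -∞]
  [1, -14, 0, 3]
  [-14, -29, -24, 0]
D(2):
  [0, -15, -10, 2]
  [-∞, 0, -17, -∞]
  [1, -14, 0, 3]
  [-14, -29, -24, 0]
D(3):
  [0, -15, -10, 2]
  [-16, 0, -17, -14]
  [1, -14, 0, 3]
  [-14, -29, -24, 0]
D(4):
  [0, -15, -10, 2]
  [-16, 0, -17, -14]
  [1, -14, 0, 3]
  [-14, -29, -24, 0]
Key observation: every diagonal entry stays at the unit through all rounds, so no improving cycle exists.
Answer: CONVERGES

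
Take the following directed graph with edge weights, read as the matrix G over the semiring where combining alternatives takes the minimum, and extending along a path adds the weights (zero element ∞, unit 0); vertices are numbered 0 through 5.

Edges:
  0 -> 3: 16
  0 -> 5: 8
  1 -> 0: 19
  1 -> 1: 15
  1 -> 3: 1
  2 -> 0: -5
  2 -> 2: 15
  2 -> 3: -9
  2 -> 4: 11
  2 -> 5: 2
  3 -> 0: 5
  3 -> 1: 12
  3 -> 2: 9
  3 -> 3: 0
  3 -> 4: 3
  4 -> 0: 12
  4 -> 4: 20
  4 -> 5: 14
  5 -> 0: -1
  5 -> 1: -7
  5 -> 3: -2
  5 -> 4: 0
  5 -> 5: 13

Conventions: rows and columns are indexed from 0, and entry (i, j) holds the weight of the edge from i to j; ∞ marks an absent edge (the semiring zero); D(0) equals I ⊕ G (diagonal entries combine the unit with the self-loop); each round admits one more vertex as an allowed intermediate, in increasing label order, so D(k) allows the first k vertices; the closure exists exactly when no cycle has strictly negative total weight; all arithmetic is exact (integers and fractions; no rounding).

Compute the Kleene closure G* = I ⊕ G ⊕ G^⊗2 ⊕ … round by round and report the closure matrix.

D(0):
  [0, ∞, ∞, 16, ∞, 8]
  [19, 0, ∞, 1, ∞, ∞]
  [-5, ∞, 0, -9, 11, 2]
  [5, 12, 9, 0, 3, ∞]
  [12, ∞, ∞, ∞, 0, 14]
  [-1, -7, ∞, -2, 0, 0]
D(1):
  [0, ∞, ∞, 16, ∞, 8]
  [19, 0, ∞, 1, ∞, 27]
  [-5, ∞, 0, -9, 11, 2]
  [5, 12, 9, 0, 3, 13]
  [12, ∞, ∞, 28, 0, 14]
  [-1, -7, ∞, -2, 0, 0]
D(2):
  [0, ∞, ∞, 16, ∞, 8]
  [19, 0, ∞, 1, ∞, 27]
  [-5, ∞, 0, -9, 11, 2]
  [5, 12, 9, 0, 3, 13]
  [12, ∞, ∞, 28, 0, 14]
  [-1, -7, ∞, -6, 0, 0]
D(3):
  [0, ∞, ∞, 16, ∞, 8]
  [19, 0, ∞, 1, ∞, 27]
  [-5, ∞, 0, -9, 11, 2]
  [4, 12, 9, 0, 3, 11]
  [12, ∞, ∞, 28, 0, 14]
  [-1, -7, ∞, -6, 0, 0]
D(4):
  [0, 28, 25, 16, 19, 8]
  [5, 0, 10, 1, 4, 12]
  [-5, 3, 0, -9, -6, 2]
  [4, 12, 9, 0, 3, 11]
  [12, 40, 37, 28, 0, 14]
  [-2, -7, 3, -6, -3, 0]
D(5):
  [0, 28, 25, 16, 19, 8]
  [5, 0, 10, 1, 4, 12]
  [-5, 3, 0, -9, -6, 2]
  [4, 12, 9, 0, 3, 11]
  [12, 40, 37, 28, 0, 14]
  [-2, -7, 3, -6, -3, 0]
D(6):
  [0, 1, 11, 2, 5, 8]
  [5, 0, 10, 1, 4, 12]
  [-5, -5, 0, -9, -6, 2]
  [4, 4, 9, 0, 3, 11]
  [12, 7, 17, 8, 0, 14]
  [-2, -7, 3, -6, -3, 0]
Answer: G* = [[0, 1, 11, 2, 5, 8], [5, 0, 10, 1, 4, 12], [-5, -5, 0, -9, -6, 2], [4, 4, 9, 0, 3, 11], [12, 7, 17, 8, 0, 14], [-2, -7, 3, -6, -3, 0]]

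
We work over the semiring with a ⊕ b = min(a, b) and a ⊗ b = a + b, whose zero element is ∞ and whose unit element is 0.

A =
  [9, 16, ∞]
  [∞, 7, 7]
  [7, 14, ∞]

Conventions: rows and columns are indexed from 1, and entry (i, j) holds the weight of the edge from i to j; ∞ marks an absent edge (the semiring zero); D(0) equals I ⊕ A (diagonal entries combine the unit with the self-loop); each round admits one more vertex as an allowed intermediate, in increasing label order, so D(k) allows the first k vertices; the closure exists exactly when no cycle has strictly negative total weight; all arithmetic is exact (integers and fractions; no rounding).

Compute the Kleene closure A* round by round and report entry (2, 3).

D(0):
  [0, 16, ∞]
  [∞, 0, 7]
  [7, 14, 0]
D(1):
  [0, 16, ∞]
  [∞, 0, 7]
  [7, 14, 0]
D(2):
  [0, 16, 23]
  [∞, 0, 7]
  [7, 14, 0]
D(3):
  [0, 16, 23]
  [14, 0, 7]
  [7, 14, 0]
Answer: A*[2][3] = 7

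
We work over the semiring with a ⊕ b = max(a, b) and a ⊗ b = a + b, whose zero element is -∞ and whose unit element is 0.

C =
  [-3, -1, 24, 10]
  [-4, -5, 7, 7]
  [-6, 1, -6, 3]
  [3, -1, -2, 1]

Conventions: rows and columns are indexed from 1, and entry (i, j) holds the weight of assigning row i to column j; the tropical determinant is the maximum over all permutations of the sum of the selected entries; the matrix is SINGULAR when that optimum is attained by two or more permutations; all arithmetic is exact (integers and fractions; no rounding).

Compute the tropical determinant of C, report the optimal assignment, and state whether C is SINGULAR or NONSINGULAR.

σ = (1, 2, 3, 4): (-3) + (-5) + (-6) + 1 = -13
σ = (1, 2, 4, 3): (-3) + (-5) + 3 + (-2) = -7
σ = (1, 3, 2, 4): (-3) + 7 + 1 + 1 = 6
σ = (1, 3, 4, 2): (-3) + 7 + 3 + (-1) = 6
σ = (1, 4, 2, 3): (-3) + 7 + 1 + (-2) = 3
σ = (1, 4, 3, 2): (-3) + 7 + (-6) + (-1) = -3
σ = (2, 1, 3, 4): (-1) + (-4) + (-6) + 1 = -10
σ = (2, 1, 4, 3): (-1) + (-4) + 3 + (-2) = -4
σ = (2, 3, 1, 4): (-1) + 7 + (-6) + 1 = 1
σ = (2, 3, 4, 1): (-1) + 7 + 3 + 3 = 12
σ = (2, 4, 1, 3): (-1) + 7 + (-6) + (-2) = -2
σ = (2, 4, 3, 1): (-1) + 7 + (-6) + 3 = 3
σ = (3, 1, 2, 4): 24 + (-4) + 1 + 1 = 22
σ = (3, 1, 4, 2): 24 + (-4) + 3 + (-1) = 22
σ = (3, 2, 1, 4): 24 + (-5) + (-6) + 1 = 14
σ = (3, 2, 4, 1): 24 + (-5) + 3 + 3 = 25
σ = (3, 4, 1, 2): 24 + 7 + (-6) + (-1) = 24
σ = (3, 4, 2, 1): 24 + 7 + 1 + 3 = 35
σ = (4, 1, 2, 3): 10 + (-4) + 1 + (-2) = 5
σ = (4, 1, 3, 2): 10 + (-4) + (-6) + (-1) = -1
σ = (4, 2, 1, 3): 10 + (-5) + (-6) + (-2) = -3
σ = (4, 2, 3, 1): 10 + (-5) + (-6) + 3 = 2
σ = (4, 3, 1, 2): 10 + 7 + (-6) + (-1) = 10
σ = (4, 3, 2, 1): 10 + 7 + 1 + 3 = 21
Optimal value attained by: σ = (3, 4, 2, 1).
Answer: det⊕(C) = 35; verdict: NONSINGULAR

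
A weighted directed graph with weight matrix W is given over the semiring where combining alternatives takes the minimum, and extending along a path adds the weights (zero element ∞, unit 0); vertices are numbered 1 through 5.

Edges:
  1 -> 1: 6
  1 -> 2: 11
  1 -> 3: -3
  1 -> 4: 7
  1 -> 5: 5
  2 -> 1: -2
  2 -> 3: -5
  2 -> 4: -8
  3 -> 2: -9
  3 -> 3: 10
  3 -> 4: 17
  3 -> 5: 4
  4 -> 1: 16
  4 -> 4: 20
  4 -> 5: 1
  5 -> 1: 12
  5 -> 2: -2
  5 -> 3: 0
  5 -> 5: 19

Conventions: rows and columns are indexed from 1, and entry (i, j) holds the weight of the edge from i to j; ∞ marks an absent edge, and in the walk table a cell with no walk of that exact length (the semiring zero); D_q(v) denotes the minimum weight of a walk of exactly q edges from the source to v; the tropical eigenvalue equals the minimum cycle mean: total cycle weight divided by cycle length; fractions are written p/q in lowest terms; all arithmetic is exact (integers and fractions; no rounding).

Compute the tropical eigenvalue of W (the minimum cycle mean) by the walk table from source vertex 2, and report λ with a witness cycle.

q=0: [∞, 0, ∞, ∞, ∞]
q=1: [-2, ∞, -5, -8, ∞]
q=2: [4, -14, -5, 5, -7]
q=3: [-16, -14, -19, -22, -1]
q=4: [-16, -28, -19, -22, -21]
q=5: [-30, -28, -33, -36, -21]
Optimal cycle mean attained by: cycle 2->3->2, total (-5) + (-9), length 2.
Answer: λ = -7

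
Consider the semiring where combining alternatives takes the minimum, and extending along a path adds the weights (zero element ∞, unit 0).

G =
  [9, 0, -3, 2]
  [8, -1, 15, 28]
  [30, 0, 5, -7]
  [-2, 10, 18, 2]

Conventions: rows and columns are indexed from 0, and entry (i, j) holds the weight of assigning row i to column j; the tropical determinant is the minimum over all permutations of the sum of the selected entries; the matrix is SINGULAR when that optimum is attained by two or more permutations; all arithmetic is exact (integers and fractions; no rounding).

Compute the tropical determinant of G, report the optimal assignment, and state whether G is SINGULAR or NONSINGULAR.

σ = (0, 1, 2, 3): 9 + (-1) + 5 + 2 = 15
σ = (0, 1, 3, 2): 9 + (-1) + (-7) + 18 = 19
σ = (0, 2, 1, 3): 9 + 15 + 0 + 2 = 26
σ = (0, 2, 3, 1): 9 + 15 + (-7) + 10 = 27
σ = (0, 3, 1, 2): 9 + 28 + 0 + 18 = 55
σ = (0, 3, 2, 1): 9 + 28 + 5 + 10 = 52
σ = (1, 0, 2, 3): 0 + 8 + 5 + 2 = 15
σ = (1, 0, 3, 2): 0 + 8 + (-7) + 18 = 19
σ = (1, 2, 0, 3): 0 + 15 + 30 + 2 = 47
σ = (1, 2, 3, 0): 0 + 15 + (-7) + (-2) = 6
σ = (1, 3, 0, 2): 0 + 28 + 30 + 18 = 76
σ = (1, 3, 2, 0): 0 + 28 + 5 + (-2) = 31
σ = (2, 0, 1, 3): (-3) + 8 + 0 + 2 = 7
σ = (2, 0, 3, 1): (-3) + 8 + (-7) + 10 = 8
σ = (2, 1, 0, 3): (-3) + (-1) + 30 + 2 = 28
σ = (2, 1, 3, 0): (-3) + (-1) + (-7) + (-2) = -13
σ = (2, 3, 0, 1): (-3) + 28 + 30 + 10 = 65
σ = (2, 3, 1, 0): (-3) + 28 + 0 + (-2) = 23
σ = (3, 0, 1, 2): 2 + 8 + 0 + 18 = 28
σ = (3, 0, 2, 1): 2 + 8 + 5 + 10 = 25
σ = (3, 1, 0, 2): 2 + (-1) + 30 + 18 = 49
σ = (3, 1, 2, 0): 2 + (-1) + 5 + (-2) = 4
σ = (3, 2, 0, 1): 2 + 15 + 30 + 10 = 57
σ = (3, 2, 1, 0): 2 + 15 + 0 + (-2) = 15
Optimal value attained by: σ = (2, 1, 3, 0).
Answer: det⊕(G) = -13; verdict: NONSINGULAR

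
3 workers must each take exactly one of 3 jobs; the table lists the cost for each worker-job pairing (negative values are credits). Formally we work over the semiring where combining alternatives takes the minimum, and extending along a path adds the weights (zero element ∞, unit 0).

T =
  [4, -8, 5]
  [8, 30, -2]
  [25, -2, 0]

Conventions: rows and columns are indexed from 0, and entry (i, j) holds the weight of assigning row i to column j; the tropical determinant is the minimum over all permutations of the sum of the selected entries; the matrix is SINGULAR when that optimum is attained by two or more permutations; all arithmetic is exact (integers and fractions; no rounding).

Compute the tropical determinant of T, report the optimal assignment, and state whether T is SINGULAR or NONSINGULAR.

σ = (0, 1, 2): 4 + 30 + 0 = 34
σ = (0, 2, 1): 4 + (-2) + (-2) = 0
σ = (1, 0, 2): (-8) + 8 + 0 = 0
σ = (1, 2, 0): (-8) + (-2) + 25 = 15
σ = (2, 0, 1): 5 + 8 + (-2) = 11
σ = (2, 1, 0): 5 + 30 + 25 = 60
Optimal value attained by: σ = (0, 2, 1).
Answer: det⊕(T) = 0; verdict: SINGULAR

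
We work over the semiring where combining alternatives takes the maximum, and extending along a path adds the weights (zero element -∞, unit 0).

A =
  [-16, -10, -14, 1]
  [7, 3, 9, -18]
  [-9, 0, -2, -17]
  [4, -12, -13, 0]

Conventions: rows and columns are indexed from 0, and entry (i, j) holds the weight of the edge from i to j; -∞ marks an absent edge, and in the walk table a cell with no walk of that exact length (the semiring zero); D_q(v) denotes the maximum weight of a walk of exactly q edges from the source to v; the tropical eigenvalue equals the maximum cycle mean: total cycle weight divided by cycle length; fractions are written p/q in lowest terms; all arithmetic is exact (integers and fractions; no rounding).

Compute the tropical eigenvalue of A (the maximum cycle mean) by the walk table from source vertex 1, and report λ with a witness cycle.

q=0: [-∞, 0, -∞, -∞]
q=1: [7, 3, 9, -18]
q=2: [10, 9, 12, 8]
q=3: [16, 12, 18, 11]
q=4: [19, 18, 21, 17]
Optimal cycle mean attained by: cycle 1->2->1, total 9 + 0, length 2.
Answer: λ = 9/2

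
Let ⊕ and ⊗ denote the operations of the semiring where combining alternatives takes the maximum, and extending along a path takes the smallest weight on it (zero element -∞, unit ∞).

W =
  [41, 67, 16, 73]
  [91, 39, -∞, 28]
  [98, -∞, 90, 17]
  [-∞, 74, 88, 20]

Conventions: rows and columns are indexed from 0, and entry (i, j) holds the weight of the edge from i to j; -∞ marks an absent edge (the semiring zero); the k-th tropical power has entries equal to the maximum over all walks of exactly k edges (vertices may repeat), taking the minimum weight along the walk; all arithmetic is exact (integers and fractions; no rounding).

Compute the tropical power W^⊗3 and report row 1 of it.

W^⊗2:
  [67, 73, 73, 41]
  [41, 67, 28, 73]
  [90, 67, 90, 73]
  [88, 39, 88, 28]
W^⊗3:
  [73, 67, 73, 67]
  [67, 73, 73, 41]
  [90, 73, 90, 73]
  [88, 67, 88, 73]
Answer: row 1 of W^⊗3 = [67, 73, 73, 41]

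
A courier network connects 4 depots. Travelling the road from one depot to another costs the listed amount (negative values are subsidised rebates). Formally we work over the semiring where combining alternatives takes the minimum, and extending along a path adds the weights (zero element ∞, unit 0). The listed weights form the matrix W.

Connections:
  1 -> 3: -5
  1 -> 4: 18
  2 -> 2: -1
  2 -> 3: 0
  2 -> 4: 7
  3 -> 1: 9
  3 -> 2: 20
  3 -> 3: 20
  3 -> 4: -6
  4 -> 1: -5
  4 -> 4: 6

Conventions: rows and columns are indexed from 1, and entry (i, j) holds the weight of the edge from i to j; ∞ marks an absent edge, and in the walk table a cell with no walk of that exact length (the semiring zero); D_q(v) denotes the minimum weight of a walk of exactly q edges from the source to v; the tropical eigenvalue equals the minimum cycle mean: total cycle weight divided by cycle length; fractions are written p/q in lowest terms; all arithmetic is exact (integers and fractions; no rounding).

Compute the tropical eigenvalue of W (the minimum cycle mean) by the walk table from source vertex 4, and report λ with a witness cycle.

q=0: [∞, ∞, ∞, 0]
q=1: [-5, ∞, ∞, 6]
q=2: [1, ∞, -10, 12]
q=3: [-1, 10, -4, -16]
q=4: [-21, 9, -6, -10]
Optimal cycle mean attained by: cycle 1->3->4->1, total (-5) + (-6) + (-5), length 3.
Answer: λ = -16/3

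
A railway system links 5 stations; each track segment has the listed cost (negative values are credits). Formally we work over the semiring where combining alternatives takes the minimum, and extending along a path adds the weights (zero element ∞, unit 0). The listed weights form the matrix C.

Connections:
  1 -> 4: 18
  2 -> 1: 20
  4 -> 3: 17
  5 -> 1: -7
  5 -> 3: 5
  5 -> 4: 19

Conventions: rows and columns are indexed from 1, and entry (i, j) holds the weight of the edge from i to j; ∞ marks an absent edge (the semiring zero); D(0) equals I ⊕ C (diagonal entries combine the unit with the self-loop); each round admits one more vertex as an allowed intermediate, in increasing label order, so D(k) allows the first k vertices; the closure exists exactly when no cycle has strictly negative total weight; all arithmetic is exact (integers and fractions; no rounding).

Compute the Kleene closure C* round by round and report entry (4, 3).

D(0):
  [0, ∞, ∞, 18, ∞]
  [20, 0, ∞, ∞, ∞]
  [∞, ∞, 0, ∞, ∞]
  [∞, ∞, 17, 0, ∞]
  [-7, ∞, 5, 19, 0]
D(1):
  [0, ∞, ∞, 18, ∞]
  [20, 0, ∞, 38, ∞]
  [∞, ∞, 0, ∞, ∞]
  [∞, ∞, 17, 0, ∞]
  [-7, ∞, 5, 11, 0]
D(2):
  [0, ∞, ∞, 18, ∞]
  [20, 0, ∞, 38, ∞]
  [∞, ∞, 0, ∞, ∞]
  [∞, ∞, 17, 0, ∞]
  [-7, ∞, 5, 11, 0]
D(3):
  [0, ∞, ∞, 18, ∞]
  [20, 0, ∞, 38, ∞]
  [∞, ∞, 0, ∞, ∞]
  [∞, ∞, 17, 0, ∞]
  [-7, ∞, 5, 11, 0]
D(4):
  [0, ∞, 35, 18, ∞]
  [20, 0, 55, 38, ∞]
  [∞, ∞, 0, ∞, ∞]
  [∞, ∞, 17, 0, ∞]
  [-7, ∞, 5, 11, 0]
D(5):
  [0, ∞, 35, 18, ∞]
  [20, 0, 55, 38, ∞]
  [∞, ∞, 0, ∞, ∞]
  [∞, ∞, 17, 0, ∞]
  [-7, ∞, 5, 11, 0]
Answer: C*[4][3] = 17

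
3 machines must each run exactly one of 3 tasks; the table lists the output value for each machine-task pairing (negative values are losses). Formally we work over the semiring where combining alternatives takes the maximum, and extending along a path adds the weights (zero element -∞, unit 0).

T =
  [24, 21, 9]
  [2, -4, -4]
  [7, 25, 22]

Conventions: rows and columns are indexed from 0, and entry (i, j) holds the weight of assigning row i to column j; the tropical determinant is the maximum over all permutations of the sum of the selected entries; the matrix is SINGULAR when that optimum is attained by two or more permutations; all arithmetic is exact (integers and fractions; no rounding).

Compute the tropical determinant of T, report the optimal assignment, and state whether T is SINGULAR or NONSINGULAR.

σ = (0, 1, 2): 24 + (-4) + 22 = 42
σ = (0, 2, 1): 24 + (-4) + 25 = 45
σ = (1, 0, 2): 21 + 2 + 22 = 45
σ = (1, 2, 0): 21 + (-4) + 7 = 24
σ = (2, 0, 1): 9 + 2 + 25 = 36
σ = (2, 1, 0): 9 + (-4) + 7 = 12
Optimal value attained by: σ = (0, 2, 1).
Answer: det⊕(T) = 45; verdict: SINGULAR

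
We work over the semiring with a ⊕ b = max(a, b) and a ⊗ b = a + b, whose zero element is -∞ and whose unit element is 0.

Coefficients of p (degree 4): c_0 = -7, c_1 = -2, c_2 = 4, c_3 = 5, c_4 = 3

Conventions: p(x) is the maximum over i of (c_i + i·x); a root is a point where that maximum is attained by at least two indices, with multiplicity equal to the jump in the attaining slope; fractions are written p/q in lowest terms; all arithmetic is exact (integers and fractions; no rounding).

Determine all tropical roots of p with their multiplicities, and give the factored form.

hull edge (i=0, c=-7) to (i=2, c=4): slope 11/2, span 2
hull edge (i=2, c=4) to (i=3, c=5): slope 1, span 1
hull edge (i=3, c=5) to (i=4, c=3): slope -2, span 1
Factored form: p(x) = 3 ⊗ (x ⊕ (-11/2)) ⊗ (x ⊕ (-11/2)) ⊗ (x ⊕ (-1)) ⊗ (x ⊕ 2)
Answer: roots = -11/2 (mult 2), -1 (mult 1), 2 (mult 1)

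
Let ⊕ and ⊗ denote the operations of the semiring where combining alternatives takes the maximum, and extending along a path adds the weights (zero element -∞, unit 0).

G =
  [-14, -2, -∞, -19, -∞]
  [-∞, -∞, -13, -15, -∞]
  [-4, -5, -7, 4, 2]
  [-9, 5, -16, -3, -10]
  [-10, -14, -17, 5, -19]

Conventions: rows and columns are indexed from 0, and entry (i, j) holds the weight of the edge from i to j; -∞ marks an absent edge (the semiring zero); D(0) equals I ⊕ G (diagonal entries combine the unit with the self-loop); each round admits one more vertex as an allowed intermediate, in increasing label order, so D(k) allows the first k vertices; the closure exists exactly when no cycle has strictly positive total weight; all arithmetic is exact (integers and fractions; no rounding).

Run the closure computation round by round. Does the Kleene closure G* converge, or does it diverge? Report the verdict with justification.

D(0):
  [0, -2, -∞, -19, -∞]
  [-∞, 0, -13, -15, -∞]
  [-4, -5, 0, 4, 2]
  [-9, 5, -16, 0, -10]
  [-10, -14, -17, 5, 0]
D(1):
  [0, -2, -∞, -19, -∞]
  [-∞, 0, -13, -15, -∞]
  [-4, -5, 0, 4, 2]
  [-9, 5, -16, 0, -10]
  [-10, -12, -17, 5, 0]
D(2):
  [0, -2, -15, -17, -∞]
  [-∞, 0, -13, -15, -∞]
  [-4, -5, 0, 4, 2]
  [-9, 5, -8, 0, -10]
  [-10, -12, -17, 5, 0]
D(3):
  [0, -2, -15, -11, -13]
  [-17, 0, -13, -9, -11]
  [-4, -5, 0, 4, 2]
  [-9, 5, -8, 0, -6]
  [-10, -12, -17, 5, 0]
D(4):
  [0, -2, -15, -11, -13]
  [-17, 0, -13, -9, -11]
  [-4, 9, 0, 4, 2]
  [-9, 5, -8, 0, -6]
  [-4, 10, -3, 5, 0]
D(5):
  [0, -2, -15, -8, -13]
  [-15, 0, -13, -6, -11]
  [-2, 12, 0, 7, 2]
  [-9, 5, -8, 0, -6]
  [-4, 10, -3, 5, 0]
Key observation: every diagonal entry stays at the unit through all rounds, so no improving cycle exists.
Answer: CONVERGES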